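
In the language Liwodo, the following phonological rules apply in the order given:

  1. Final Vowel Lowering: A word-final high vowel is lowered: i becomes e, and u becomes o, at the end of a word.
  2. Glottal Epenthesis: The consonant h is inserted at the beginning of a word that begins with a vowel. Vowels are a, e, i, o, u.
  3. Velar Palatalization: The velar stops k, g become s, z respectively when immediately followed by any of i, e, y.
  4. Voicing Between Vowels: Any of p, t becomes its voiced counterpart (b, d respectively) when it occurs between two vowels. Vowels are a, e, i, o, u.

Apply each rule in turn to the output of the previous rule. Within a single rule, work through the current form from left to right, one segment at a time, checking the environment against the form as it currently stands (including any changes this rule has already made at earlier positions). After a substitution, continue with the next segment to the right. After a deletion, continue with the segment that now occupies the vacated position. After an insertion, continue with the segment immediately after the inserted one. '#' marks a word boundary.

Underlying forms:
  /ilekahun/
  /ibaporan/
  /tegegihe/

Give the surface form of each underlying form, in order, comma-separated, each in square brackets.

[hilekahun], [hibaboran], [tezezihe]

/ilekahun/:
  1 Final Vowel Lowering: no change — [ilekahun]
  2 Glottal Epenthesis: [ilekahun] → [hilekahun]
  3 Velar Palatalization: no change — [hilekahun]
  4 Voicing Between Vowels: no change — [hilekahun]
/ibaporan/:
  1 Final Vowel Lowering: no change — [ibaporan]
  2 Glottal Epenthesis: [ibaporan] → [hibaporan]
  3 Velar Palatalization: no change — [hibaporan]
  4 Voicing Between Vowels: [hibaporan] → [hibaboran]
/tegegihe/:
  1 Final Vowel Lowering: no change — [tegegihe]
  2 Glottal Epenthesis: no change — [tegegihe]
  3 Velar Palatalization: [tegegihe] → [tezezihe]
  4 Voicing Between Vowels: no change — [tezezihe]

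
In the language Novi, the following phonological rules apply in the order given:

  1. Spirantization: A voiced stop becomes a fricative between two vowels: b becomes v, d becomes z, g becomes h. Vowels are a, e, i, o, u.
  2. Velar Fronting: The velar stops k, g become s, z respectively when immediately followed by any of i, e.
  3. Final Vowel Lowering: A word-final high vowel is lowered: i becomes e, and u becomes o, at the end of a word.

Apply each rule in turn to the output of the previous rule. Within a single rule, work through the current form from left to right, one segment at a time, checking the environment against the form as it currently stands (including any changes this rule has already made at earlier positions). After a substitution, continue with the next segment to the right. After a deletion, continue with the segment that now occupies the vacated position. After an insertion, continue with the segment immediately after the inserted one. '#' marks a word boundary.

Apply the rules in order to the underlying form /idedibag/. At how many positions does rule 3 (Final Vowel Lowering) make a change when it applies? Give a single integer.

1 Spirantization: [idedibag] → [izezivag]
2 Velar Fronting: no change — [izezivag]
3 Final Vowel Lowering: no change — [izezivag]
Rule 3 changed 0 position(s).

0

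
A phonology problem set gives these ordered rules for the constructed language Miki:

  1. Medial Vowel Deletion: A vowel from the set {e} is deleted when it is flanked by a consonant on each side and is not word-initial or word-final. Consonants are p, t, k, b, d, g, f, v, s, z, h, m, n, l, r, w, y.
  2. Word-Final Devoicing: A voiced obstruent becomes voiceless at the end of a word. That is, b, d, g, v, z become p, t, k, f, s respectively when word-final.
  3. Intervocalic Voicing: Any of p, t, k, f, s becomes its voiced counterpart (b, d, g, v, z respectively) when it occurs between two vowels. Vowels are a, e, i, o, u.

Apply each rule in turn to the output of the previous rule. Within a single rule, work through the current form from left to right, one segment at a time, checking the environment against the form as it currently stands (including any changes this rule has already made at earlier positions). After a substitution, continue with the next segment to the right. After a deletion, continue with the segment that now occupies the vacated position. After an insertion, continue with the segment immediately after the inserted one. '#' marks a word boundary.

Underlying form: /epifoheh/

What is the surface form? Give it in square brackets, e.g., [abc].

1 Medial Vowel Deletion: [epifoheh] → [epifohh]
2 Word-Final Devoicing: no change — [epifohh]
3 Intervocalic Voicing: [epifohh] → [ebivohh]

[ebivohh]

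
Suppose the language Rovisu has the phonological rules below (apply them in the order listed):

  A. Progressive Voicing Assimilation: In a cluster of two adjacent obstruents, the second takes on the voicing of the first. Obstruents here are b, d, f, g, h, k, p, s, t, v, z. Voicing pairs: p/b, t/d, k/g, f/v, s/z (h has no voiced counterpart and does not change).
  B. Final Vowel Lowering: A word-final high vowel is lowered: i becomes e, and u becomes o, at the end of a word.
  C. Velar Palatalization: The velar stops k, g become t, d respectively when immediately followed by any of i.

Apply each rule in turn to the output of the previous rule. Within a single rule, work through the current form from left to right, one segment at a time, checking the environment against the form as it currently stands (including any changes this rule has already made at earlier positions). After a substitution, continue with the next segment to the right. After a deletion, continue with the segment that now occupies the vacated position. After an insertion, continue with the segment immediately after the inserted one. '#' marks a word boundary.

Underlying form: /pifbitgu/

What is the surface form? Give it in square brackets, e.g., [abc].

[pifpitko]

A Progressive Voicing Assimilation: [pifbitgu] → [pifpitku]
B Final Vowel Lowering: [pifpitku] → [pifpitko]
C Velar Palatalization: no change — [pifpitko]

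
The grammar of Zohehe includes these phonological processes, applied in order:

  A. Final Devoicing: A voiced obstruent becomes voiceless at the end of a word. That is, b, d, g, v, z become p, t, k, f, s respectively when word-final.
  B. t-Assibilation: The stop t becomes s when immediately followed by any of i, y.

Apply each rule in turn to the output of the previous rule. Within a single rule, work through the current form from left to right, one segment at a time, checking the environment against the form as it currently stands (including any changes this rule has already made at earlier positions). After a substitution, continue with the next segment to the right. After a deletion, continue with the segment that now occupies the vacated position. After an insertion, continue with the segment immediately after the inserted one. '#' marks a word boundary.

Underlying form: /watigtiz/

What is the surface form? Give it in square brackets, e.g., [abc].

[wasigsis]

A Final Devoicing: [watigtiz] → [watigtis]
B t-Assibilation: [watigtis] → [wasigsis]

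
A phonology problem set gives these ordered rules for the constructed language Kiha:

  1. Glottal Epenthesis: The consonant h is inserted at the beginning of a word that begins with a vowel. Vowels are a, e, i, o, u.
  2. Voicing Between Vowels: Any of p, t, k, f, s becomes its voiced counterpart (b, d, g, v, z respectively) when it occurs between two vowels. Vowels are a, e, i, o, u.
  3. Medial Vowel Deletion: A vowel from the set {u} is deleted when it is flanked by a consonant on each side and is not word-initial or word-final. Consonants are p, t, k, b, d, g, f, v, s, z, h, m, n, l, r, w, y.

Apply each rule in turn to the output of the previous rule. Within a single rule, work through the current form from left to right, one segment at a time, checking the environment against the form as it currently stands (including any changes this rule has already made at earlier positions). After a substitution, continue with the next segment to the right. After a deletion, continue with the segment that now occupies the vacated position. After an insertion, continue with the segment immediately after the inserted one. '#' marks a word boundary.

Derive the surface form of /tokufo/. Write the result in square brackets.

1 Glottal Epenthesis: no change — [tokufo]
2 Voicing Between Vowels: [tokufo] → [toguvo]
3 Medial Vowel Deletion: [toguvo] → [togvo]

[togvo]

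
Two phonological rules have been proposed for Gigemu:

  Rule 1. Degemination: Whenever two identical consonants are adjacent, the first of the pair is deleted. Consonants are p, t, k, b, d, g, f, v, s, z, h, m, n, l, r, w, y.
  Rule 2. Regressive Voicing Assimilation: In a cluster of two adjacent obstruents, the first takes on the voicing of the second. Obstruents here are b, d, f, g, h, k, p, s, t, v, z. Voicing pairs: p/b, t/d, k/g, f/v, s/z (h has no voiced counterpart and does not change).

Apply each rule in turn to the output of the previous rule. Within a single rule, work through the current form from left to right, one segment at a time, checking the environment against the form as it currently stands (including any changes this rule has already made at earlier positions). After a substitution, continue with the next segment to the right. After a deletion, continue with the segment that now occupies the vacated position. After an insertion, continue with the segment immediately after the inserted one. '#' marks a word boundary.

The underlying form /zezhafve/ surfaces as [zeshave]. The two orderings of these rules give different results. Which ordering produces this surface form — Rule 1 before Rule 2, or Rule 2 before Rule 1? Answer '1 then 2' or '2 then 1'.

Order 1 then 2:
  1 Degemination: no change — [zezhafve]
  2 Regressive Voicing Assimilation: [zezhafve] → [zeshavve]
  result: [zeshavve]
Order 2 then 1:
  2 Regressive Voicing Assimilation: [zezhafve] → [zeshavve]
  1 Degemination: [zeshavve] → [zeshave]
  result: [zeshave]

2 then 1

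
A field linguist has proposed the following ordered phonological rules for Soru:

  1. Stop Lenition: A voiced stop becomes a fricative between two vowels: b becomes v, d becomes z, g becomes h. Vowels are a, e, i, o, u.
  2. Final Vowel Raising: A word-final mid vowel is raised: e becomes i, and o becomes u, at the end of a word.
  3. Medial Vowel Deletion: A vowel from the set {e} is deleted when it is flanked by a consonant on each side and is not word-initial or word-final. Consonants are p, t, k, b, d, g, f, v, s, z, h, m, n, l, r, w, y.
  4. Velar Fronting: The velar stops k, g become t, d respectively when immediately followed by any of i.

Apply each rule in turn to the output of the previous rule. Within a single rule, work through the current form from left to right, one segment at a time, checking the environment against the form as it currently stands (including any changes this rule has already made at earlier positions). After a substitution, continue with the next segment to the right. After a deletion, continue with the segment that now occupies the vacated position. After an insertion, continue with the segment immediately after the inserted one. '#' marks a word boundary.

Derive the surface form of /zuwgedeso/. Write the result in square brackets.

[zuwgzsu]

1 Stop Lenition: [zuwgedeso] → [zuwgezeso]
2 Final Vowel Raising: [zuwgezeso] → [zuwgezesu]
3 Medial Vowel Deletion: [zuwgezesu] → [zuwgzsu]
4 Velar Fronting: no change — [zuwgzsu]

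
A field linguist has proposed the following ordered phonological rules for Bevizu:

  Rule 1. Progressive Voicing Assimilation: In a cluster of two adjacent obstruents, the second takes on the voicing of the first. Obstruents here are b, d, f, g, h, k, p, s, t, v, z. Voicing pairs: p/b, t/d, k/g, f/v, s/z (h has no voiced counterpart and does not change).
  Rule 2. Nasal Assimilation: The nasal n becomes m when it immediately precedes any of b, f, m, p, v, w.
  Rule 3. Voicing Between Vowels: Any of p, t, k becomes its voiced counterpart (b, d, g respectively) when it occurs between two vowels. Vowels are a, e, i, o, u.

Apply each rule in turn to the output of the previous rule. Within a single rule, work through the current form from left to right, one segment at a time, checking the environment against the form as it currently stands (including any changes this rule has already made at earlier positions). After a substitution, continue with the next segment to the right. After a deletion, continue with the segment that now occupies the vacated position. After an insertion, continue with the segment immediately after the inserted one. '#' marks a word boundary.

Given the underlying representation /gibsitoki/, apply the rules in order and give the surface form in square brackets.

Rule 1 Progressive Voicing Assimilation: [gibsitoki] → [gibzitoki]
Rule 2 Nasal Assimilation: no change — [gibzitoki]
Rule 3 Voicing Between Vowels: [gibzitoki] → [gibzidogi]

[gibzidogi]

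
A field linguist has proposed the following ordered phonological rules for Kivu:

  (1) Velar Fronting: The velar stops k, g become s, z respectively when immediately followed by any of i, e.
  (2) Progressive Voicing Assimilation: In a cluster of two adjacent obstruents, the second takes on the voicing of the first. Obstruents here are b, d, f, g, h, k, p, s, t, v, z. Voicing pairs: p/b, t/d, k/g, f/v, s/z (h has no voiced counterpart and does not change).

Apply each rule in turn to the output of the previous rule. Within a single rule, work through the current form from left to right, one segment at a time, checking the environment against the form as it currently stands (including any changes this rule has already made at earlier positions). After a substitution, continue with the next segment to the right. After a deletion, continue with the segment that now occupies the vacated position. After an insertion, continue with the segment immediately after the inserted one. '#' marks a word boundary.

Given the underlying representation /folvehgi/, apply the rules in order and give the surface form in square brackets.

[folvehsi]

(1) Velar Fronting: [folvehgi] → [folvehzi]
(2) Progressive Voicing Assimilation: [folvehzi] → [folvehsi]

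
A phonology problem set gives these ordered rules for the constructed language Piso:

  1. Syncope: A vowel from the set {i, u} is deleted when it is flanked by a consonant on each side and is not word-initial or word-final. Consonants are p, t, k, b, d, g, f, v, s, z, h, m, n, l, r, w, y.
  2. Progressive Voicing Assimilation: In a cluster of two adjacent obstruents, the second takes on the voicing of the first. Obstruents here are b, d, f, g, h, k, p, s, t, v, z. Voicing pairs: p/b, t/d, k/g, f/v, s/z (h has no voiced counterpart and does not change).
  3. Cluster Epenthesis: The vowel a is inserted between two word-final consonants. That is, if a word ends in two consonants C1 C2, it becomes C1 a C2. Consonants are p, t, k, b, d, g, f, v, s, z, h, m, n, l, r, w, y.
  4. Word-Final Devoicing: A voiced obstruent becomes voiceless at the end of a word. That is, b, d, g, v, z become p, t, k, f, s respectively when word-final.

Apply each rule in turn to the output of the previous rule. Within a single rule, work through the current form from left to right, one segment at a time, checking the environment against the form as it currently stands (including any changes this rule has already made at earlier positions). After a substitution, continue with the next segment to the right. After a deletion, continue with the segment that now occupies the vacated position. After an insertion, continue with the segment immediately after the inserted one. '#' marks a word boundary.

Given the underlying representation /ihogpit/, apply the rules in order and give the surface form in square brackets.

[ihogbat]

1 Syncope: [ihogpit] → [ihogpt]
2 Progressive Voicing Assimilation: [ihogpt] → [ihogbd]
3 Cluster Epenthesis: [ihogbd] → [ihogbad]
4 Word-Final Devoicing: [ihogbad] → [ihogbat]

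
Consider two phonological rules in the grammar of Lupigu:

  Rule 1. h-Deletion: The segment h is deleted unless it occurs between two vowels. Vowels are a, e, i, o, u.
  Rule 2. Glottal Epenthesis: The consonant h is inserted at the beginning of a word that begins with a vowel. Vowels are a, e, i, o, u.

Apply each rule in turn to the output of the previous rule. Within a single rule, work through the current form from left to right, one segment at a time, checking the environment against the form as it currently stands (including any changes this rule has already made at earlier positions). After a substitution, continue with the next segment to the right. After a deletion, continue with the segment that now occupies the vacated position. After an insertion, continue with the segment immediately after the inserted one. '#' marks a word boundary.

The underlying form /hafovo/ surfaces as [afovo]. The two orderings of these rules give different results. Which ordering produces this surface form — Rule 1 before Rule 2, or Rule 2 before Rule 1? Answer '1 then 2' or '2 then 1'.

Order 1 then 2:
  1 h-Deletion: [hafovo] → [afovo]
  2 Glottal Epenthesis: [afovo] → [hafovo]
  result: [hafovo]
Order 2 then 1:
  2 Glottal Epenthesis: no change — [hafovo]
  1 h-Deletion: [hafovo] → [afovo]
  result: [afovo]

2 then 1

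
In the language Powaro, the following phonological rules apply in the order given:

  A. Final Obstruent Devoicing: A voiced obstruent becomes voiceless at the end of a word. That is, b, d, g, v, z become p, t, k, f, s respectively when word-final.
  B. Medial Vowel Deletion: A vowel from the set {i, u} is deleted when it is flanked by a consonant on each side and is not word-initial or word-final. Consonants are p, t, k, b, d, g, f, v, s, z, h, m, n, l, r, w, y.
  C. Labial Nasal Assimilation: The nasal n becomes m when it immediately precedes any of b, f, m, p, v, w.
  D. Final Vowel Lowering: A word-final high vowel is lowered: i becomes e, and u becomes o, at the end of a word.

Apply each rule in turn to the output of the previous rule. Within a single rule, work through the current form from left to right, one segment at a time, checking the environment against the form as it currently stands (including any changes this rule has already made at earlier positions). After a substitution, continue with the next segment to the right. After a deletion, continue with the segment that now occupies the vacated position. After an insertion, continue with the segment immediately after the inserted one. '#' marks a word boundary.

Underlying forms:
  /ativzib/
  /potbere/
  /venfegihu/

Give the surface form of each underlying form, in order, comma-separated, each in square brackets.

[atvzp], [potbere], [vemfegho]

/ativzib/:
  A Final Obstruent Devoicing: [ativzib] → [ativzip]
  B Medial Vowel Deletion: [ativzip] → [atvzp]
  C Labial Nasal Assimilation: no change — [atvzp]
  D Final Vowel Lowering: no change — [atvzp]
/potbere/:
  A Final Obstruent Devoicing: no change — [potbere]
  B Medial Vowel Deletion: no change — [potbere]
  C Labial Nasal Assimilation: no change — [potbere]
  D Final Vowel Lowering: no change — [potbere]
/venfegihu/:
  A Final Obstruent Devoicing: no change — [venfegihu]
  B Medial Vowel Deletion: [venfegihu] → [venfeghu]
  C Labial Nasal Assimilation: [venfeghu] → [vemfeghu]
  D Final Vowel Lowering: [vemfeghu] → [vemfegho]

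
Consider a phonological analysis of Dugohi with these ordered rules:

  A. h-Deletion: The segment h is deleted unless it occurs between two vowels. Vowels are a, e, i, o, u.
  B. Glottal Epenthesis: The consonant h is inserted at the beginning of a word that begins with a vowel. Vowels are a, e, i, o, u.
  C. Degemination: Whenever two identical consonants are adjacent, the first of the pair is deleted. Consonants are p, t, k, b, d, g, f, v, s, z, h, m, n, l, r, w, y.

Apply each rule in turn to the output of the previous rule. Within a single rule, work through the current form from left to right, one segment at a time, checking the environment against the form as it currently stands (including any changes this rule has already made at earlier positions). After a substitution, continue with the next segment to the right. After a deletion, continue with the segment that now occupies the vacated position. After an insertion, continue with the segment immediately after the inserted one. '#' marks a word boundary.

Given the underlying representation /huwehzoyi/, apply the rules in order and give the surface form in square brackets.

[huwezoyi]

A h-Deletion: [huwehzoyi] → [uwezoyi]
B Glottal Epenthesis: [uwezoyi] → [huwezoyi]
C Degemination: no change — [huwezoyi]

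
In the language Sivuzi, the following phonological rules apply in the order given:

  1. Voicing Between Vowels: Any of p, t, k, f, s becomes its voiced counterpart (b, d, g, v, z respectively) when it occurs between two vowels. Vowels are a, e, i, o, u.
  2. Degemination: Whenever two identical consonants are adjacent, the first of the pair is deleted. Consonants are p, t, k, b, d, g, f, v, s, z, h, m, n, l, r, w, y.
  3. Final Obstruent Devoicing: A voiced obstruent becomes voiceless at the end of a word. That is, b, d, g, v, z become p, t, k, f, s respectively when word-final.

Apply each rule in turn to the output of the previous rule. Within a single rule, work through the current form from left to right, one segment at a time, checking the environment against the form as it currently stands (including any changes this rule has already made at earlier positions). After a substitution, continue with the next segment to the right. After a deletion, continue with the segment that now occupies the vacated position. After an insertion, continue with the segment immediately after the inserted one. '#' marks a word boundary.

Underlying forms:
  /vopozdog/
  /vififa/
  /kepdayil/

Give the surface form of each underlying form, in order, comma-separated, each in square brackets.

/vopozdog/:
  1 Voicing Between Vowels: [vopozdog] → [vobozdog]
  2 Degemination: no change — [vobozdog]
  3 Final Obstruent Devoicing: [vobozdog] → [vobozdok]
/vififa/:
  1 Voicing Between Vowels: [vififa] → [viviva]
  2 Degemination: no change — [viviva]
  3 Final Obstruent Devoicing: no change — [viviva]
/kepdayil/:
  1 Voicing Between Vowels: no change — [kepdayil]
  2 Degemination: no change — [kepdayil]
  3 Final Obstruent Devoicing: no change — [kepdayil]

[vobozdok], [viviva], [kepdayil]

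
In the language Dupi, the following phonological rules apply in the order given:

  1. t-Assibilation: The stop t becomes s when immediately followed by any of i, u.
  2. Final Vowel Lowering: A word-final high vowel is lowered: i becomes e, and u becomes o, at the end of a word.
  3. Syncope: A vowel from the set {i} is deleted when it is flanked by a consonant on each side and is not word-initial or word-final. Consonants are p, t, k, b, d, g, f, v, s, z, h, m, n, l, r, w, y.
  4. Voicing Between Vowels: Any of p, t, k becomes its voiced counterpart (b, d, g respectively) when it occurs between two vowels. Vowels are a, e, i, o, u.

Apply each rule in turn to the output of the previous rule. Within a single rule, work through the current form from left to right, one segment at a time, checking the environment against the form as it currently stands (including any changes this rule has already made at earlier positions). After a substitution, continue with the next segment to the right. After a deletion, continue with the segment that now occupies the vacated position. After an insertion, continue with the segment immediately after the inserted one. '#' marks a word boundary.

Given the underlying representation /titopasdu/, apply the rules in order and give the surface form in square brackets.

1 t-Assibilation: [titopasdu] → [sitopasdu]
2 Final Vowel Lowering: [sitopasdu] → [sitopasdo]
3 Syncope: [sitopasdo] → [stopasdo]
4 Voicing Between Vowels: [stopasdo] → [stobasdo]

[stobasdo]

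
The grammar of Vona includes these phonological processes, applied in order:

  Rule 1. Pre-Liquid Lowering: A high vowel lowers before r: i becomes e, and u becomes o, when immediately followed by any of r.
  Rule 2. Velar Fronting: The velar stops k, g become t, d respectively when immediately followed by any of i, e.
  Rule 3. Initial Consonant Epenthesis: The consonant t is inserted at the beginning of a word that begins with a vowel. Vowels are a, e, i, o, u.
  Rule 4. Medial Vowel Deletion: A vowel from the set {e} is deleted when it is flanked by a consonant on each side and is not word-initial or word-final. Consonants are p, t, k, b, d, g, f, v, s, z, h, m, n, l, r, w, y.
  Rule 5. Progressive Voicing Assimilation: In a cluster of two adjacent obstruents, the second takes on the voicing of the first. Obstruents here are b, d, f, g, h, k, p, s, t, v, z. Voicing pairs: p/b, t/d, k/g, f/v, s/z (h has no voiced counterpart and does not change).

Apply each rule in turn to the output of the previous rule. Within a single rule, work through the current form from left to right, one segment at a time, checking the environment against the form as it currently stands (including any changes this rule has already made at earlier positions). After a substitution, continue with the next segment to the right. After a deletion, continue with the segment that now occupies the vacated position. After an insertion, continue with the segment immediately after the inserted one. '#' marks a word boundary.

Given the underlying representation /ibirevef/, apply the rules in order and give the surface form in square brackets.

Rule 1 Pre-Liquid Lowering: [ibirevef] → [iberevef]
Rule 2 Velar Fronting: no change — [iberevef]
Rule 3 Initial Consonant Epenthesis: [iberevef] → [tiberevef]
Rule 4 Medial Vowel Deletion: [tiberevef] → [tibrvf]
Rule 5 Progressive Voicing Assimilation: [tibrvf] → [tibrvv]

[tibrvv]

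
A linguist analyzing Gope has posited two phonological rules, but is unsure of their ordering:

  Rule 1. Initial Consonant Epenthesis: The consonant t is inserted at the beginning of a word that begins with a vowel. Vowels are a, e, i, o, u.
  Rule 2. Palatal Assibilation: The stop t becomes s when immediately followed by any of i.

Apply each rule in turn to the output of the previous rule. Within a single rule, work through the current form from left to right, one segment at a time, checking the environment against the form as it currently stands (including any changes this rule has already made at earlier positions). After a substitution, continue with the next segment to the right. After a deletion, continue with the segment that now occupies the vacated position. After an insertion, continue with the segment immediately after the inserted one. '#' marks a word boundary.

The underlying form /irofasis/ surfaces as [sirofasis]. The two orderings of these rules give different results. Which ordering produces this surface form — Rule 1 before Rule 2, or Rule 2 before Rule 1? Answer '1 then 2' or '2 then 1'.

1 then 2

Order 1 then 2:
  1 Initial Consonant Epenthesis: [irofasis] → [tirofasis]
  2 Palatal Assibilation: [tirofasis] → [sirofasis]
  result: [sirofasis]
Order 2 then 1:
  2 Palatal Assibilation: no change — [irofasis]
  1 Initial Consonant Epenthesis: [irofasis] → [tirofasis]
  result: [tirofasis]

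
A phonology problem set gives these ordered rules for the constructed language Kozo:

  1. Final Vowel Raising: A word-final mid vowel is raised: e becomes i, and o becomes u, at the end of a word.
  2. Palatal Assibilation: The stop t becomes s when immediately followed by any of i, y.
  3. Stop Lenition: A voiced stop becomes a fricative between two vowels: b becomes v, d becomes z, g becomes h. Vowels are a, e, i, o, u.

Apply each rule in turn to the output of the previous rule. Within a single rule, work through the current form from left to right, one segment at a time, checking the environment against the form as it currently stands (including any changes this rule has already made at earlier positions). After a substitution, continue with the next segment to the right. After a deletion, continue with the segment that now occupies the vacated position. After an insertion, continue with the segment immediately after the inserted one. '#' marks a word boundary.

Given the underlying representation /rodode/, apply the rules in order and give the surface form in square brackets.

1 Final Vowel Raising: [rodode] → [rododi]
2 Palatal Assibilation: no change — [rododi]
3 Stop Lenition: [rododi] → [rozozi]

[rozozi]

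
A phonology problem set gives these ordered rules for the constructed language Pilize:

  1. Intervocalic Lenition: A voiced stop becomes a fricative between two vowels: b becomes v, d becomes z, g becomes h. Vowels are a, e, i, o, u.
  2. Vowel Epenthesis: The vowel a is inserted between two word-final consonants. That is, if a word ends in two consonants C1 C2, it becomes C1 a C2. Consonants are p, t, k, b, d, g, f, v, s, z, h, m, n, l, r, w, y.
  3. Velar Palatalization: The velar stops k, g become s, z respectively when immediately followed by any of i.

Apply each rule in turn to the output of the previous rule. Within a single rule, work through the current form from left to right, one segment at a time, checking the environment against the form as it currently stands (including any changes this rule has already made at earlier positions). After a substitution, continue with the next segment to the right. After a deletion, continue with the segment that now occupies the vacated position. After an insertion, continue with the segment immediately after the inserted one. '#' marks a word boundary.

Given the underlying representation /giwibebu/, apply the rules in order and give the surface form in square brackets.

1 Intervocalic Lenition: [giwibebu] → [giwivevu]
2 Vowel Epenthesis: no change — [giwivevu]
3 Velar Palatalization: [giwivevu] → [ziwivevu]

[ziwivevu]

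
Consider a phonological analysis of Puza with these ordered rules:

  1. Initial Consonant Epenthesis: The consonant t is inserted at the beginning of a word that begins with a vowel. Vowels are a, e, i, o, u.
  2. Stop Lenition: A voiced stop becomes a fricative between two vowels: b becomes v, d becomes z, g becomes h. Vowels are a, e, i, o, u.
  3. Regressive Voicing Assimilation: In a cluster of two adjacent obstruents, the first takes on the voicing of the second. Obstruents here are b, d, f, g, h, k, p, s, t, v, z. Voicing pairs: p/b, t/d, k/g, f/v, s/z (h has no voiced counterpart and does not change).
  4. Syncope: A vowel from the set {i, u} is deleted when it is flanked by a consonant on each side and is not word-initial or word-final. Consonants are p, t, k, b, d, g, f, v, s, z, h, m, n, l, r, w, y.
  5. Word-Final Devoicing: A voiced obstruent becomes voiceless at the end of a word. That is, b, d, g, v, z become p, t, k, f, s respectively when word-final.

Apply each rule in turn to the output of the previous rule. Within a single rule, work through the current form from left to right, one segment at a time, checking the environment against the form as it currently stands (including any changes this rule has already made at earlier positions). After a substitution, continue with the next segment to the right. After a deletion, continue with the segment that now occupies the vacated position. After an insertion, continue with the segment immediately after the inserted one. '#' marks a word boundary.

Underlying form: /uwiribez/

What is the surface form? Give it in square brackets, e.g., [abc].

1 Initial Consonant Epenthesis: [uwiribez] → [tuwiribez]
2 Stop Lenition: [tuwiribez] → [tuwirivez]
3 Regressive Voicing Assimilation: no change — [tuwirivez]
4 Syncope: [tuwirivez] → [twrvez]
5 Word-Final Devoicing: [twrvez] → [twrves]

[twrves]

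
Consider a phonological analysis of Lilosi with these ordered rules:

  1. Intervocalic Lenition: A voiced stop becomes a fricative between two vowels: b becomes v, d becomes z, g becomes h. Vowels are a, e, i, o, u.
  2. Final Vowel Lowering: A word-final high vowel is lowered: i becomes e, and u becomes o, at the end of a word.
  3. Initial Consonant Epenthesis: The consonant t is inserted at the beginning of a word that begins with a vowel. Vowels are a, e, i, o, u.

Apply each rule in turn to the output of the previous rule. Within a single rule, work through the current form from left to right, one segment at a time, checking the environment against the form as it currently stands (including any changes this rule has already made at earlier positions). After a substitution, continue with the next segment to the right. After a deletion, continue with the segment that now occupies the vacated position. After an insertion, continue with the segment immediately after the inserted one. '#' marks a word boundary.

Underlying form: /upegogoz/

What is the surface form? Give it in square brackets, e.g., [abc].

1 Intervocalic Lenition: [upegogoz] → [upehohoz]
2 Final Vowel Lowering: no change — [upehohoz]
3 Initial Consonant Epenthesis: [upehohoz] → [tupehohoz]

[tupehohoz]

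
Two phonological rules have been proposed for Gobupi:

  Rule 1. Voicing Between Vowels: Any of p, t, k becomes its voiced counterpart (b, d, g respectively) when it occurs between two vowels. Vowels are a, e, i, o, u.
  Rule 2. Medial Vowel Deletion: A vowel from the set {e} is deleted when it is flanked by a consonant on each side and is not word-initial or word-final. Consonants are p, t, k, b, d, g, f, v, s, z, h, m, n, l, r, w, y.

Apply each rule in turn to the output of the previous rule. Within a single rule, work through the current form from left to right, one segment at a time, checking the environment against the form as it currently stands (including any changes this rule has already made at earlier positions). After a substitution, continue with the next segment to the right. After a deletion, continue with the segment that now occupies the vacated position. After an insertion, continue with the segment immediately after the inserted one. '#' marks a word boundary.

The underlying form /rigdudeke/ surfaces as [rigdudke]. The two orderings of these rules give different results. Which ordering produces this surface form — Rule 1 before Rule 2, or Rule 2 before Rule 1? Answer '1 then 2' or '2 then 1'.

2 then 1

Order 1 then 2:
  1 Voicing Between Vowels: [rigdudeke] → [rigdudege]
  2 Medial Vowel Deletion: [rigdudege] → [rigdudge]
  result: [rigdudge]
Order 2 then 1:
  2 Medial Vowel Deletion: [rigdudeke] → [rigdudke]
  1 Voicing Between Vowels: no change — [rigdudke]
  result: [rigdudke]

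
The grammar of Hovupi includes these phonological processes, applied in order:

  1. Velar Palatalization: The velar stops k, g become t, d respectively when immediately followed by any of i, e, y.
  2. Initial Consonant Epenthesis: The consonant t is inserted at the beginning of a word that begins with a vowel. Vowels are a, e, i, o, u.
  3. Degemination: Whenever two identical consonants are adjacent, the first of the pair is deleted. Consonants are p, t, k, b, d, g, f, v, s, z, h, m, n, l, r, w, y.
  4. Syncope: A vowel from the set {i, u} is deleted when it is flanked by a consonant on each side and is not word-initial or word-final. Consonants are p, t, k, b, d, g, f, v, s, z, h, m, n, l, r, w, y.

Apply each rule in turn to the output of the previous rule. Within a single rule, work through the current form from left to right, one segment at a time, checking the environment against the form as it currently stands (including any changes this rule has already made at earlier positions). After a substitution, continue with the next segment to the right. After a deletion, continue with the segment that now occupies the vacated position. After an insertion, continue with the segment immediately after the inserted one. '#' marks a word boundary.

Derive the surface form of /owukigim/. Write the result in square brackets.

[towtdm]

1 Velar Palatalization: [owukigim] → [owutidim]
2 Initial Consonant Epenthesis: [owutidim] → [towutidim]
3 Degemination: no change — [towutidim]
4 Syncope: [towutidim] → [towtdm]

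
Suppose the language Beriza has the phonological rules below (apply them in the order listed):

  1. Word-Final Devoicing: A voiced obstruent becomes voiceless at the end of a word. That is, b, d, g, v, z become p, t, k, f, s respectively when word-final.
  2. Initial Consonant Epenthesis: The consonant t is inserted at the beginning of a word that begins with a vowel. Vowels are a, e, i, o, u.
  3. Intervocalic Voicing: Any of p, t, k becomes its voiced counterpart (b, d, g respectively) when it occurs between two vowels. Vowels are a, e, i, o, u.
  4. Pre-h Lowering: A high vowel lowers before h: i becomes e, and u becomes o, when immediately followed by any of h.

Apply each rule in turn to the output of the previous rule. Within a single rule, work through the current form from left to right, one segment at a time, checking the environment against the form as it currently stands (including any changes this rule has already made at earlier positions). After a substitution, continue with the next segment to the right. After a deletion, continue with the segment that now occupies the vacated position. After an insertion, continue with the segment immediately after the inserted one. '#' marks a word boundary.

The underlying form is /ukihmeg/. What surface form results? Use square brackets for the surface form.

[tugehmek]

1 Word-Final Devoicing: [ukihmeg] → [ukihmek]
2 Initial Consonant Epenthesis: [ukihmek] → [tukihmek]
3 Intervocalic Voicing: [tukihmek] → [tugihmek]
4 Pre-h Lowering: [tugihmek] → [tugehmek]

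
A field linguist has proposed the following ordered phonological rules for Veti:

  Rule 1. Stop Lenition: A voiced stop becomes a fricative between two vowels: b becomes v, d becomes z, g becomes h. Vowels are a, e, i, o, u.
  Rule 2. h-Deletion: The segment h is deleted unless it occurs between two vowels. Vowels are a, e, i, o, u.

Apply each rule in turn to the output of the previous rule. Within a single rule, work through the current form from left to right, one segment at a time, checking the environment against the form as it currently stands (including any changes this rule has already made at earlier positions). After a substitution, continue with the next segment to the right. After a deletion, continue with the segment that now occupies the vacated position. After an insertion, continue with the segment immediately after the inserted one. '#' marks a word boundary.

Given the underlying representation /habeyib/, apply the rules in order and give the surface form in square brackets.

Rule 1 Stop Lenition: [habeyib] → [haveyib]
Rule 2 h-Deletion: [haveyib] → [aveyib]

[aveyib]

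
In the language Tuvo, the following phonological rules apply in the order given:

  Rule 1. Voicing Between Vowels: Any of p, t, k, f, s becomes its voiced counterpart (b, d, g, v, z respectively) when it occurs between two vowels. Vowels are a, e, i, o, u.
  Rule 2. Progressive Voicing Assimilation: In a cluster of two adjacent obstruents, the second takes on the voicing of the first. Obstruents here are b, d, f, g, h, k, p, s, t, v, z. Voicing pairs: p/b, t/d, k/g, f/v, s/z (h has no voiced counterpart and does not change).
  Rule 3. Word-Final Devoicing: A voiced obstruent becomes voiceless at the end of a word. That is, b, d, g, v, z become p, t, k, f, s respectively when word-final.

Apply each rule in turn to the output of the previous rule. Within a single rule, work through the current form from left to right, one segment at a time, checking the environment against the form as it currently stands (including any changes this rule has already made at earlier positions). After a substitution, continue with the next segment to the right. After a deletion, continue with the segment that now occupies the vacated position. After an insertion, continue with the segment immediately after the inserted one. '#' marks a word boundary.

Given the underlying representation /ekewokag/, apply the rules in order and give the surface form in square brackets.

Rule 1 Voicing Between Vowels: [ekewokag] → [egewogag]
Rule 2 Progressive Voicing Assimilation: no change — [egewogag]
Rule 3 Word-Final Devoicing: [egewogag] → [egewogak]

[egewogak]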